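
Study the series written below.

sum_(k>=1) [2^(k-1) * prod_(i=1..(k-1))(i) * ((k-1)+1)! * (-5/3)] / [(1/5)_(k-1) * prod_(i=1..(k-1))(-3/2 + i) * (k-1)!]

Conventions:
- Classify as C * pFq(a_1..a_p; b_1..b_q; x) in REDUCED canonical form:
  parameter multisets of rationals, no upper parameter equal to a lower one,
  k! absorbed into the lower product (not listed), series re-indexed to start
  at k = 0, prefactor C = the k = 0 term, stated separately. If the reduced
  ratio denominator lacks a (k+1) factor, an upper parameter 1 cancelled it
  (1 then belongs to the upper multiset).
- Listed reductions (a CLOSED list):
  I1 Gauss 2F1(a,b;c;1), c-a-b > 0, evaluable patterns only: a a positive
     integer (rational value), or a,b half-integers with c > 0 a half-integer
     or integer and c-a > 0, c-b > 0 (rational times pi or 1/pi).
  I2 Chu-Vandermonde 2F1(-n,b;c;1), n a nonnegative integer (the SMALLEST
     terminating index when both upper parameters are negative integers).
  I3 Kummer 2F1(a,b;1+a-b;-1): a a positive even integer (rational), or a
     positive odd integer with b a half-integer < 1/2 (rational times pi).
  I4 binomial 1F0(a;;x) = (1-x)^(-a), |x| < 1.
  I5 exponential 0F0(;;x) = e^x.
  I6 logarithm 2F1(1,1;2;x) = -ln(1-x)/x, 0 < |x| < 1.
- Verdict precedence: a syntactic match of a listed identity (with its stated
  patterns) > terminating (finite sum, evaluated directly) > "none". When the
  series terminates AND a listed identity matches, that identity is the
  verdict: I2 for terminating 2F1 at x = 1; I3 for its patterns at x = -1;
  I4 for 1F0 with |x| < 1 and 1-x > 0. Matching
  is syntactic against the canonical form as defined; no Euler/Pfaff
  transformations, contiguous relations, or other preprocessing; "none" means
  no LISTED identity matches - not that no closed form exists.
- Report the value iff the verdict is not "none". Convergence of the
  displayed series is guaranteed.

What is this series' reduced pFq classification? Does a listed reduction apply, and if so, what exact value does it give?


First insight: with t_0 = -5/3, the factorial ratio (prefactor -5/3) (k+a-1)!/(a-1)! is a rising factorial (a)_k.
Adjacent-term ratio: r(k) = 2 * (k+1) (k+2) / [(k-1/2) (k+1/5) (k+1)] - rational in k. x = 2; t_0 = -5/3; negate the roots.

Reduced: x = 2, 2F2, upper = {1, 2}, lower = {-1/2, 1/5}, C = -5/3. Verdict: none - at argument 2 the multisets {1, 2} ; {-1/2, 1/5} match no listed identity.


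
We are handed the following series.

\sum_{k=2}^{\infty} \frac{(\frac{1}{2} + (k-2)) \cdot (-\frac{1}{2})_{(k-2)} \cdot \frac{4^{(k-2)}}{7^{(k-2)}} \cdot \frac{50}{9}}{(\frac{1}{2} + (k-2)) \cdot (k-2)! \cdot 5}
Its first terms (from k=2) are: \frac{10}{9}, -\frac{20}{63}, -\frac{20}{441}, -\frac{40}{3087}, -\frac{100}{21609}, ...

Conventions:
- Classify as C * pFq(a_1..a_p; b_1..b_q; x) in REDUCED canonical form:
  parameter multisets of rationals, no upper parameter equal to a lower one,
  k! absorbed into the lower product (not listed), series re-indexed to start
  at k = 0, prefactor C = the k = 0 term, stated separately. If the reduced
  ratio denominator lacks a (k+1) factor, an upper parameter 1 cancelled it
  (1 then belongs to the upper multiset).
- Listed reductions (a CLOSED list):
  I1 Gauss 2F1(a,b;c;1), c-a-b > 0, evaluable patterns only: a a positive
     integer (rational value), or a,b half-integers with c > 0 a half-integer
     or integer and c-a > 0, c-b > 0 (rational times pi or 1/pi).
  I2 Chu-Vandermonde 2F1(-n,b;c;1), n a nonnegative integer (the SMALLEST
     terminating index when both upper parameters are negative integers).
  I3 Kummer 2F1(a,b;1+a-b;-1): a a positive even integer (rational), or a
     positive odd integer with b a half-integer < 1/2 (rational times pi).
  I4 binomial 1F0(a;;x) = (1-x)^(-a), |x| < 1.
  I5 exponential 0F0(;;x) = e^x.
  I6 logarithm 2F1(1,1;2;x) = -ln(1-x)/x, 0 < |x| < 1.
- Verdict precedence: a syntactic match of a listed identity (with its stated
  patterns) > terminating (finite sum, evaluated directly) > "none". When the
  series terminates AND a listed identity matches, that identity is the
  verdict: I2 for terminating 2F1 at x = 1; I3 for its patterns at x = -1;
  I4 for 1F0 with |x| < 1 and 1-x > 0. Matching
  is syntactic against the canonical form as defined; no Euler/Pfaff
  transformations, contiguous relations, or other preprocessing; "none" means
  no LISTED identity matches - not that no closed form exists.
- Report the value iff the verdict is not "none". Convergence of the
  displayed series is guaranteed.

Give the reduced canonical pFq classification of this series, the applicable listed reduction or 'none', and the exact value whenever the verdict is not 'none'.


Classification (C = \frac{10}{9}): 1F0 with upper {-\frac{1}{2}}, lower {-}, argument x = \frac{4}{7}. Verdict (x = \frac{4}{7}): the I4 binomial reduction applies (the 1F0 binomial series: exponent 1/2, x = \frac{4}{7}). Value: \frac{10}{9} \cdot \left(\frac{3}{7}\right)^{\frac{1}{2}}.

Key observation: from the first term \frac{10}{9}: the constant factors (C = 10/9) combine into one prefactor.
Adjacent-term ratio: r(k) = \frac{4}{7} * (k-\frac{1}{2}) / [(k+1)] - rational in k. x = \frac{4}{7}; t_0 = \frac{10}{9}; negate the roots.


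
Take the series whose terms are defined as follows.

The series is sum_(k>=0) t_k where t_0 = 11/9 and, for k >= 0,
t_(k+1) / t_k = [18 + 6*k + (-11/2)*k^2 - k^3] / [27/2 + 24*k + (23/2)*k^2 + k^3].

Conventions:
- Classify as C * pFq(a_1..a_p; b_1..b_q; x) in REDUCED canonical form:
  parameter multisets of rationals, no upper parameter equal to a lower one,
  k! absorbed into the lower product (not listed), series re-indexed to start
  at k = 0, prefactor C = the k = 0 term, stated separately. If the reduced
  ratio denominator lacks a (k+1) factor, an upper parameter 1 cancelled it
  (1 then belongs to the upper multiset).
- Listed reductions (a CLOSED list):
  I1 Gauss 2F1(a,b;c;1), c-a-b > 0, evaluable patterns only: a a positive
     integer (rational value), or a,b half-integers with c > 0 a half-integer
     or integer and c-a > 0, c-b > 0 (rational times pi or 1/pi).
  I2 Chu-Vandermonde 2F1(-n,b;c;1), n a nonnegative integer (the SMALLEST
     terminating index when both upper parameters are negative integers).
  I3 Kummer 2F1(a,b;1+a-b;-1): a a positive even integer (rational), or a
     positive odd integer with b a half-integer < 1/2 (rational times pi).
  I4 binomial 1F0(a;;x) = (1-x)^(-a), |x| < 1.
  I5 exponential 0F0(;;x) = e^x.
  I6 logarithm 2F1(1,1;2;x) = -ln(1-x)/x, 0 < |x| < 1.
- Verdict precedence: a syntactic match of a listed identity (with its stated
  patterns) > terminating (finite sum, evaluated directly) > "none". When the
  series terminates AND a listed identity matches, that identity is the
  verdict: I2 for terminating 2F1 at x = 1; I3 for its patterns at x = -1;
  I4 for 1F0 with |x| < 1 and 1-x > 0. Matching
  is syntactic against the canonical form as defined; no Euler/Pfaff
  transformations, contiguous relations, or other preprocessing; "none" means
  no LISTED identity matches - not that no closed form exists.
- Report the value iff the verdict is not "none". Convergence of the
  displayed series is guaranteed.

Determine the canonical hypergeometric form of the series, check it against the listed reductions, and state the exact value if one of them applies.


This is 11/9 * 2F1(-2, 6; 9; -1) in reduced canonical form. Verdict: the Kummer evaluation I3 applies (x = -1; c = 9 equals 1+a-b for upper {-2, 6}: listed pattern). Hence: 154/45.

Key step: x = (-1) and the ratio is unreduced: k + 3/2 divides both sides (C = 11/9, x = -1).
Ratio: r(k) = (-1) * (k-2) (k+6) / [(k+9) (k+1)] - rational; roots negated = parameters, x = (-1), C = 11/9.


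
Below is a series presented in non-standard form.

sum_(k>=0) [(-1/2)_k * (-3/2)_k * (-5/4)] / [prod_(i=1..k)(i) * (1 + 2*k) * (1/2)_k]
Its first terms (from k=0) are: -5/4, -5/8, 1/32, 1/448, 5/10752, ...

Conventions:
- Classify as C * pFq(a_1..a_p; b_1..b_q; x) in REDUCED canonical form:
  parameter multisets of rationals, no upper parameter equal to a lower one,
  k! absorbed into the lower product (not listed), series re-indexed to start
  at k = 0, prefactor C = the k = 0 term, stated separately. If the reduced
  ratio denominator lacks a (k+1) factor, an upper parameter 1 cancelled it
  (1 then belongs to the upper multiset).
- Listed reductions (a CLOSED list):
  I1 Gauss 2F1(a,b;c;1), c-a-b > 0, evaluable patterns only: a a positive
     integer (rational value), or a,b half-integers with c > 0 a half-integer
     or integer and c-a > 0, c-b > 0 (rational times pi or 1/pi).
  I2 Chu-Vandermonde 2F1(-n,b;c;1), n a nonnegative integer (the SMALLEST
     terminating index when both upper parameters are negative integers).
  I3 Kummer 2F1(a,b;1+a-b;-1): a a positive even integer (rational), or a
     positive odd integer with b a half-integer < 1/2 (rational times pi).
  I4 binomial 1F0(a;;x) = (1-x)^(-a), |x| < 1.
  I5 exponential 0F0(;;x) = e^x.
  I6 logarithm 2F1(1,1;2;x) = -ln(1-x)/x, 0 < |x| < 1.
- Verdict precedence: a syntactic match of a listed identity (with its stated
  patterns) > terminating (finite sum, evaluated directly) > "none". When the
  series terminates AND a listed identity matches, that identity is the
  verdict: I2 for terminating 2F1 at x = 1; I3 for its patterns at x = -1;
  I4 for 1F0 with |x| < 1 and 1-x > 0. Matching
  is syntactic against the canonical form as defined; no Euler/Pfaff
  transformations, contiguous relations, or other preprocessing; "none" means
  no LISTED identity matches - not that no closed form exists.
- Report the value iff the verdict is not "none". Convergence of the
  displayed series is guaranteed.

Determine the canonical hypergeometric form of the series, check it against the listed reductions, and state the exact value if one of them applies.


With C = -5/4: the canonical form is 2F1(-3/2, -1/2; 3/2; 1). Verdict: Gauss (I1, half-integer pattern) applies (x = 1; upper {-3/2, -1/2} half-integers, c = 3/2 in the evaluable pattern). Sum: (-75/128) * pi.

The tell: t_0 being -5/4, the product of the first k integers (C = -5/4) is k!.
Term ratio: r(k) = 1 * (k-3/2) (k-1/2) / [(k+3/2) (k+1)] - rational in k. x = 1; t_0 = -5/4; negate the roots.


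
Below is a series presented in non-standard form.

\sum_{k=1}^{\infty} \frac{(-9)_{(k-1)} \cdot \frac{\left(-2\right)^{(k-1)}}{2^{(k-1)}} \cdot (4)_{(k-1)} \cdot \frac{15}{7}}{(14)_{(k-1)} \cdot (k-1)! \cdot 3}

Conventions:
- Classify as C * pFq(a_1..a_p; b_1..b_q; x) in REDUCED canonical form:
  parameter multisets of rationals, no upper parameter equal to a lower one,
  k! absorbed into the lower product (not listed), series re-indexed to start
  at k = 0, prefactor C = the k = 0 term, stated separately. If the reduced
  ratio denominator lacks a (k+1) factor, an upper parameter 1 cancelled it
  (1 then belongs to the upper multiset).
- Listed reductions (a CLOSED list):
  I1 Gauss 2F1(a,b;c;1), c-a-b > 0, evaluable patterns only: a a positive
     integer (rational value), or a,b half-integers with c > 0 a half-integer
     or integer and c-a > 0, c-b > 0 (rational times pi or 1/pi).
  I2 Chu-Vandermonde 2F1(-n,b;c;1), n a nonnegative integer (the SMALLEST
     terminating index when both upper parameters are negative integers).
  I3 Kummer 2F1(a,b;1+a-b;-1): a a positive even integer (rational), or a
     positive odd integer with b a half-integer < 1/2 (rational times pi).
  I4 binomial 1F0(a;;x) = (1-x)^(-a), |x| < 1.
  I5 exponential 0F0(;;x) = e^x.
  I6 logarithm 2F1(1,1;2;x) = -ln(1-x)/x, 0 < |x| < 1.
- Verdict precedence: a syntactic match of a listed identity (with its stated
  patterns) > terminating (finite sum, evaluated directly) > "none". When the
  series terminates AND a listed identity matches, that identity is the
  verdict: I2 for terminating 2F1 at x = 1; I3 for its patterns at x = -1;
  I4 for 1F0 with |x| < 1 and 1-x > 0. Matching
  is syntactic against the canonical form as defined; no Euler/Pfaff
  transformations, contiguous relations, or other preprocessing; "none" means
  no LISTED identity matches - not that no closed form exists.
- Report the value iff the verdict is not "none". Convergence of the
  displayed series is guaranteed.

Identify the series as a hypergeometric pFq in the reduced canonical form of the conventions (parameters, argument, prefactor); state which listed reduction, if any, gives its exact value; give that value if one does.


x = -1 here; the reduced form reads 2F1, upper {-9, 4}, lower {14}, C = \frac{5}{7}. Verdict: Kummer's theorem (I3) fires (x = -1; c = 14 equals 1+a-b for upper {-9, 4}: listed pattern). Value: \frac{65}{7}.

Structural cue: t_0 = \frac{5}{7} here, and the two k-th powers (C = 5/7) combine into one argument.
Consecutive-term ratio: r(k) = -1 * (k-9) (k+4) / [(k+14) (k+1)] - poly over poly, x = -1 from leading terms; C = \frac{5}{7} at k = 0.


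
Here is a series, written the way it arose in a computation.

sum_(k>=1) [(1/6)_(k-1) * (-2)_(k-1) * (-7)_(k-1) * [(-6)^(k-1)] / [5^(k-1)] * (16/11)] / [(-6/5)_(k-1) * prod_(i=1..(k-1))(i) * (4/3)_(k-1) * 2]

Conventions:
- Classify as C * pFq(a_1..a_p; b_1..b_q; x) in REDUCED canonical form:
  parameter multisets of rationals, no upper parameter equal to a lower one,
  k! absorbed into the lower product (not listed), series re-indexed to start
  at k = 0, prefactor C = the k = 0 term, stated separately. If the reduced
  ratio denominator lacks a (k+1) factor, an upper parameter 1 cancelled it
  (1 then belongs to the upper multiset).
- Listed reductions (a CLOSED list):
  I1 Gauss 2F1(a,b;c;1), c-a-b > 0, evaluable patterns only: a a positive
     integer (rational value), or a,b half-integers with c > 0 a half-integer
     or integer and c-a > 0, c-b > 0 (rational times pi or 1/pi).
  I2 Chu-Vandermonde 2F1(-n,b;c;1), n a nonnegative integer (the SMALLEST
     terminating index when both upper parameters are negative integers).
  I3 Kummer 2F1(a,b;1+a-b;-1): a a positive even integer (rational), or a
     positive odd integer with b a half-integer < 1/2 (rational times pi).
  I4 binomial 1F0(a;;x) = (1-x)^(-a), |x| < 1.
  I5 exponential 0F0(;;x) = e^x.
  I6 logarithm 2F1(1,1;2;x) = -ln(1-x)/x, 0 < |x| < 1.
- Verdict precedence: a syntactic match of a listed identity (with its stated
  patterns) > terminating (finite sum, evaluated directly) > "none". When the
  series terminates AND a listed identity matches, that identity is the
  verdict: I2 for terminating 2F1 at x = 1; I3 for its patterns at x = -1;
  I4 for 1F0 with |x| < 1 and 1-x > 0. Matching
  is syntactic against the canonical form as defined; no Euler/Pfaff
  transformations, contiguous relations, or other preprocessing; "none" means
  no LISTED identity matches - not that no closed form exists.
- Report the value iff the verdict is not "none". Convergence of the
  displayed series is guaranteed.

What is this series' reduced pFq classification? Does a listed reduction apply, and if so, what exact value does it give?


This is 8/11 * 3F2(-7, -2, 1/6; -6/5, 4/3; -6/5) in reduced canonical form. Verdict: terminating - upper parameter -2 makes this a finite sum (last index 2), evaluated exactly. Hence: 148/11.

Structural cue: with t_0 = 8/11, the two geometric factors (C = 8/11) combine into one argument.
Term ratio: r(k) = (-6/5) * (k-7) (k-2) (k+1/6) / [(k-6/5) (k+4/3) (k+1)] ; factor over Q: parameters, x = (-6/5), and C = 8/11.


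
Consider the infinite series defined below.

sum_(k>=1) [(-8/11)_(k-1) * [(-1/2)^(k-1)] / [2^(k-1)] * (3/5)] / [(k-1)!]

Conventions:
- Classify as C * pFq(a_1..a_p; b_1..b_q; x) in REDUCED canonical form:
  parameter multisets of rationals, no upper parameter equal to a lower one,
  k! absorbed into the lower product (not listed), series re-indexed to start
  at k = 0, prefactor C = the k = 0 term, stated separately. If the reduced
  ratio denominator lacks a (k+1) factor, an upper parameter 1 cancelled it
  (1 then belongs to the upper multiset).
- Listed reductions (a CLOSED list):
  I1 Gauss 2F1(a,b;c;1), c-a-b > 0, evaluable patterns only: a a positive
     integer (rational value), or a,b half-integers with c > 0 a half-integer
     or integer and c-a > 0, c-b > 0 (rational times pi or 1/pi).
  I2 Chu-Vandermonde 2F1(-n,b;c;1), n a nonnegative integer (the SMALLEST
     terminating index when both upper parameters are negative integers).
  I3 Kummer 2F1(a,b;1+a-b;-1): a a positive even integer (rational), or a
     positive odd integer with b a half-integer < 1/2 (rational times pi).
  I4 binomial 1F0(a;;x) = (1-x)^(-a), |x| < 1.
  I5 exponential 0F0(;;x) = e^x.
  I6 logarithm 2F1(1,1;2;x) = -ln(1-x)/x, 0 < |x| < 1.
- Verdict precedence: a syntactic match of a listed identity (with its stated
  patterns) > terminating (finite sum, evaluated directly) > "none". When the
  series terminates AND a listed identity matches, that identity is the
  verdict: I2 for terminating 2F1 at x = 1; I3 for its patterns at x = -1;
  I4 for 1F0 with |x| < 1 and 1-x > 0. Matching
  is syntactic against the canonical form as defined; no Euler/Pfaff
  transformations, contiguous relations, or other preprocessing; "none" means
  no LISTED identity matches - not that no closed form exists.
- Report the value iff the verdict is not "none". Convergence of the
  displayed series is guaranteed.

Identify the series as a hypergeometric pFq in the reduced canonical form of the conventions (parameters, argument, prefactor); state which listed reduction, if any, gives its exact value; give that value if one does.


With C = 3/5: the canonical form is 1F0(-8/11; -; -1/4). Verdict (x = -1/4): the I4 binomial reduction applies (the 1F0 binomial series: exponent 8/11, x = -1/4). Its exact value is (3/5) * (5/4)^(8/11).

Key step: t_0 being 3/5, the two k-th powers (prefactor 3/5) combine into one argument.
Consecutive-term ratio: r(k) = (-1/4) * (k-8/11) / [(k+1)] - rational in k, leading ratio (-1/4); with t_0 = 3/5, classification follows.


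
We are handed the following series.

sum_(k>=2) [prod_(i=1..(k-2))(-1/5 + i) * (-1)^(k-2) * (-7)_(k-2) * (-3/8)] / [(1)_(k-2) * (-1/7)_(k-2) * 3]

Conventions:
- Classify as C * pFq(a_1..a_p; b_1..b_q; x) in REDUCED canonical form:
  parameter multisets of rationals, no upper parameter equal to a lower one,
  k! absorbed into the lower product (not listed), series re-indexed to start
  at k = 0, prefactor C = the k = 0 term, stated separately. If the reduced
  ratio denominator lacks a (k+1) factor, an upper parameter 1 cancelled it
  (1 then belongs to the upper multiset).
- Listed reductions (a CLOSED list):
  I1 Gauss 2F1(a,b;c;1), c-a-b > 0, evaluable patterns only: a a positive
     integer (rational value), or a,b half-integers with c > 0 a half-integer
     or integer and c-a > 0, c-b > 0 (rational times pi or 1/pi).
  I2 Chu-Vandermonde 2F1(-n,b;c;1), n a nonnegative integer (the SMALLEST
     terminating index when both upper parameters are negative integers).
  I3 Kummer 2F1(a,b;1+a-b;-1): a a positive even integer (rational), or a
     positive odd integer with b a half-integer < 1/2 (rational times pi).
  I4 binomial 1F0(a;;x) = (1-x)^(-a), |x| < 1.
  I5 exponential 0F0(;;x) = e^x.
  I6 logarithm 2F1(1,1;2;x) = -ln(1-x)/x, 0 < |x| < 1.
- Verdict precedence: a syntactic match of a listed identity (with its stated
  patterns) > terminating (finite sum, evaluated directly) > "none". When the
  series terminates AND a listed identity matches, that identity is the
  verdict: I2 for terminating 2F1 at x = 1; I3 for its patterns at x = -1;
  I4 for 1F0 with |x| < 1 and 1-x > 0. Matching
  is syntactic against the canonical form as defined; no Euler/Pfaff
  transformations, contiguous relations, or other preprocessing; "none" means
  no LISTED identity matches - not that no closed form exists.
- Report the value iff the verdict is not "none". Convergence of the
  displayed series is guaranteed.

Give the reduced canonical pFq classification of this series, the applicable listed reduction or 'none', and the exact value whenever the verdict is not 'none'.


Prefactor -1/8, argument -1: 2F1 with upper {-7, 4/5} over lower {-1/7}. Verdict: terminating. With -7 upstairs the series is a 8-term polynomial sum; evaluated term by term. Its exact value is 13980785941853/42473437500.

Structural cue: t_0 being -1/8, (1)_k (C = -1/8, x = -1) is k! itself.
Step ratio: r(k) = (-1) * (k-7) (k+4/5) / [(k-1/7) (k+1)] ; factor over Q: parameters, x = (-1), and C = -1/8.


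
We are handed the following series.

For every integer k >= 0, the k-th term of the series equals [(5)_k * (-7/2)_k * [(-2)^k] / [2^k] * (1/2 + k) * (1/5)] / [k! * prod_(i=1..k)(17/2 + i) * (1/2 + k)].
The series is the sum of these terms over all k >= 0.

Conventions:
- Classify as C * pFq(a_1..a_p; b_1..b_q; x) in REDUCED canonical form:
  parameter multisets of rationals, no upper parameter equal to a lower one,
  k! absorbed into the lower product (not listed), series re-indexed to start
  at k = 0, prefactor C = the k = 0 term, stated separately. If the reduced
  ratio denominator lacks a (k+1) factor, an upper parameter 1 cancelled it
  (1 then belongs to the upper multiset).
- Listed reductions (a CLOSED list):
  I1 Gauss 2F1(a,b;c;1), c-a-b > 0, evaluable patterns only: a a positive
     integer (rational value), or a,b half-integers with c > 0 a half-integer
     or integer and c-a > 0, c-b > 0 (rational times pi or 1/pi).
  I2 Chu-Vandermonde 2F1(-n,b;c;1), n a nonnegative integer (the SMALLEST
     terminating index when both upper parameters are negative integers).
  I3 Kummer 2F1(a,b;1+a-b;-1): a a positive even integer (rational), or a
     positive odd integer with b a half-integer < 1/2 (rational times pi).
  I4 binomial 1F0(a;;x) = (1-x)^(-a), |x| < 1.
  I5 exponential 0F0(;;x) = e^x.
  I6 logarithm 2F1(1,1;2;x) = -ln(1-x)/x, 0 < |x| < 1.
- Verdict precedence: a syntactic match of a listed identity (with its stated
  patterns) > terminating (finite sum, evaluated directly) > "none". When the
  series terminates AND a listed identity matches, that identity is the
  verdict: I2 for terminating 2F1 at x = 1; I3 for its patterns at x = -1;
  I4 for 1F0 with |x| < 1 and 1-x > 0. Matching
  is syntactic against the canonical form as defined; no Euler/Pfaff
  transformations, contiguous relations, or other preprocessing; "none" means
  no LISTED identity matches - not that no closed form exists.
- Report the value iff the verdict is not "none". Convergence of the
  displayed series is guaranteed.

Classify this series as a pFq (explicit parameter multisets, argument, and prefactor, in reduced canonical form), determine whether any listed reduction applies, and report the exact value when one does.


Classification (C = 1/5): 2F1 with upper {-7/2, 5}, lower {19/2}, argument x = -1. Verdict (x = -1): Kummer's theorem (I3) applies (x = -1; c = 19/2 equals 1+a-b for upper {-7/2, 5}: listed pattern). Its exact value is (153153/524288) * pi.

Structural cue: t_0 being 1/5, the lower running product (C = 1/5, x = -1) is a rising factorial.
Consecutive-term ratio: r(k) = (-1) * (k-7/2) (k+5) / [(k+19/2) (k+1)] - rational in k. x = (-1); t_0 = 1/5; negate the roots.


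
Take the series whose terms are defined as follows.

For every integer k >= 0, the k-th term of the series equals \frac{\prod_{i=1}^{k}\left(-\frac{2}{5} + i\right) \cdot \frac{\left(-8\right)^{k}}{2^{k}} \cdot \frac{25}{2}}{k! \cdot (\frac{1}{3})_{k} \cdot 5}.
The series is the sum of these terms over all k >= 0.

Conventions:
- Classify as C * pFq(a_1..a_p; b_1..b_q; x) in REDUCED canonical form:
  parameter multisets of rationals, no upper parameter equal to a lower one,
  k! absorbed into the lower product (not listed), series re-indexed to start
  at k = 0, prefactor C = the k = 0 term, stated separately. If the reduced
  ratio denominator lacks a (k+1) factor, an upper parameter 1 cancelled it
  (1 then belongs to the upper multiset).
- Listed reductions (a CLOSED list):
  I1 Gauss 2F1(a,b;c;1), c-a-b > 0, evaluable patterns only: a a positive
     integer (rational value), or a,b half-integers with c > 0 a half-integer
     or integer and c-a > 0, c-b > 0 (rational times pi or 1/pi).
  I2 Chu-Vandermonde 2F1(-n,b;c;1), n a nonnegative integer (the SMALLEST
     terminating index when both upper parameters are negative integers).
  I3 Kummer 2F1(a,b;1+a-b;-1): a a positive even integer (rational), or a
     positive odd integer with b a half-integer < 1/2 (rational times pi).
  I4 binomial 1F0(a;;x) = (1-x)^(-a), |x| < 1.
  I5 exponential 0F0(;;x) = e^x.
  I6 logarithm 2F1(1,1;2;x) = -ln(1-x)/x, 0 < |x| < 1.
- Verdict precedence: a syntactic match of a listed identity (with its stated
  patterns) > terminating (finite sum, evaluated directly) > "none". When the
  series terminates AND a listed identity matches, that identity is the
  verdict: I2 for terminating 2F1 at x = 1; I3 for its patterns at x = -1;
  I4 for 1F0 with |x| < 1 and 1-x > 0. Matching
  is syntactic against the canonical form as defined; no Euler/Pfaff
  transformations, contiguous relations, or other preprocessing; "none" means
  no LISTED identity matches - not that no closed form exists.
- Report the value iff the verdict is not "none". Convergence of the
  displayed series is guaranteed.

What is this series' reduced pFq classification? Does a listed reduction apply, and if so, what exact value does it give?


Structural cue: t_0 = \frac{5}{2} here, and the constant factors (C = 5/2, x = -4) combine into one prefactor.
Term ratio: r(k) = -4 * (k+\frac{3}{5}) / [(k+\frac{1}{3}) (k+1)] - rational; roots negated = parameters, x = -4, C = \frac{5}{2}.

x = -4 here; the reduced form reads 1F1, upper {\frac{3}{5}}, lower {\frac{1}{3}}, C = \frac{5}{2}. Verdict: none. Every listed pattern misses the 1F1 form at -4, upper {\frac{3}{5}}.


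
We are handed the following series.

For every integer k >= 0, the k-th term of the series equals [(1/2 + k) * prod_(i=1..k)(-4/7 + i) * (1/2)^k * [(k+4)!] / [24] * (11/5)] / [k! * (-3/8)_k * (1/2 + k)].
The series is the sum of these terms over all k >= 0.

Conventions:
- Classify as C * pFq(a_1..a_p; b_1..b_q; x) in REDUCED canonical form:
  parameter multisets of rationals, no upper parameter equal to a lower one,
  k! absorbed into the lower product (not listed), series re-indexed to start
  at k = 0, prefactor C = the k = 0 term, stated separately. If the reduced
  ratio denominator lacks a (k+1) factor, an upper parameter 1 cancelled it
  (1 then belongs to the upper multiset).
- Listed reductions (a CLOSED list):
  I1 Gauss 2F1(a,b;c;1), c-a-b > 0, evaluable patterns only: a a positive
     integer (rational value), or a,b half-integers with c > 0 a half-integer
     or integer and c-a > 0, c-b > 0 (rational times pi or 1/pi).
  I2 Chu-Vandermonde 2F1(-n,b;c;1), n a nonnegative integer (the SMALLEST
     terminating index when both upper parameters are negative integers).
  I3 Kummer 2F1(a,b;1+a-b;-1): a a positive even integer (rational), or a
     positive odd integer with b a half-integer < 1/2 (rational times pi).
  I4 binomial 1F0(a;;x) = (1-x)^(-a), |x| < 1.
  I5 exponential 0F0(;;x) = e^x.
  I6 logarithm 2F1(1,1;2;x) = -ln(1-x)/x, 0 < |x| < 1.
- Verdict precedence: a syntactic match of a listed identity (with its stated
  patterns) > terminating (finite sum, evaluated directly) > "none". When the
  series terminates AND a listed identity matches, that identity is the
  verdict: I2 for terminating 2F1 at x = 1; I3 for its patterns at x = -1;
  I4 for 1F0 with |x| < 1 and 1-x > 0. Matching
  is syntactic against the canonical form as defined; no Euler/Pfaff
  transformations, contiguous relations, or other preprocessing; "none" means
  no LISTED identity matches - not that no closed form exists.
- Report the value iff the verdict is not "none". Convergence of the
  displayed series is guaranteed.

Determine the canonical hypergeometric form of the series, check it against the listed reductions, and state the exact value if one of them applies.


Reduced: x = 1/2, 2F1, upper = {3/7, 5}, lower = {-3/8}, C = 11/5. Verdict: none. Every listed pattern misses the 2F1 form at 1/2, upper {3/7, 5}.

The tell: t_0 = 11/5 here, and the running product (C = 11/5) telescopes to a rising factorial.
Consecutive-term ratio: r(k) = (1/2) * (k+3/7) (k+5) / [(k-3/8) (k+1)] - poly over poly, x = (1/2) from leading terms; C = 11/5 at k = 0.


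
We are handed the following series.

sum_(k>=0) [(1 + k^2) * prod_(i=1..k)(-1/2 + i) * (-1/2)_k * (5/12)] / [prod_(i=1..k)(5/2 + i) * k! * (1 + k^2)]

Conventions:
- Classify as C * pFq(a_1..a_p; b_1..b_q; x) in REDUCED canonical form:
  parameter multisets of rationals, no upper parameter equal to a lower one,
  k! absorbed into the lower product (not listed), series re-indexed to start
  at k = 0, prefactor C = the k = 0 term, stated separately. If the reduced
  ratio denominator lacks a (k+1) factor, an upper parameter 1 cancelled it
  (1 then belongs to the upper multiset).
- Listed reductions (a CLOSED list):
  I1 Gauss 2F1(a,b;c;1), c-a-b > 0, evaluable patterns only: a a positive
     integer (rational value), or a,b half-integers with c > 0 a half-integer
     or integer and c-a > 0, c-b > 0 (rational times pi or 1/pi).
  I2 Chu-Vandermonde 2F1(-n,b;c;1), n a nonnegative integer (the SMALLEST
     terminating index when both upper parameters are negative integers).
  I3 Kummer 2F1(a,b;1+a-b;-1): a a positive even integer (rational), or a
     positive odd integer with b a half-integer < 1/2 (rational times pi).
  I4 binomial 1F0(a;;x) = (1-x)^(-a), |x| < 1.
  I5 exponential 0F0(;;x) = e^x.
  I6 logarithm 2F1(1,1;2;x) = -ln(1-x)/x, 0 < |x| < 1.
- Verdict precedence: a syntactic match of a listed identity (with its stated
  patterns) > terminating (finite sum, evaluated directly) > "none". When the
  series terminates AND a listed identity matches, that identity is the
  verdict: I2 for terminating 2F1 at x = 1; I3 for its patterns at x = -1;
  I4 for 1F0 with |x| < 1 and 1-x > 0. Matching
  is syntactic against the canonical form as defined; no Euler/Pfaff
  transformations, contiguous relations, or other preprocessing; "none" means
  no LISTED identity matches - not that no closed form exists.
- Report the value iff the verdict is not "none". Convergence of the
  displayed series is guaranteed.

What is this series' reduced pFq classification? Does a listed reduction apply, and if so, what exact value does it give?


Key observation: with t_0 = 5/12, k^2 + 1 divides numerator and denominator alike; C = 5/12 after cancelling.
Adjacent-term ratio: r(k) = 1 * (k-1/2) (k+1/2) / [(k+7/2) (k+1)] ; factor over Q: parameters, x = 1, and C = 5/12.

With C = 5/12: the canonical form is 2F1(-1/2, 1/2; 7/2; 1). Verdict: the half-integer Gauss pattern (I1) applies (x = 1; upper {-1/2, 1/2} half-integers, c = 7/2 in the evaluable pattern). Its exact value is (125/1024) * pi.


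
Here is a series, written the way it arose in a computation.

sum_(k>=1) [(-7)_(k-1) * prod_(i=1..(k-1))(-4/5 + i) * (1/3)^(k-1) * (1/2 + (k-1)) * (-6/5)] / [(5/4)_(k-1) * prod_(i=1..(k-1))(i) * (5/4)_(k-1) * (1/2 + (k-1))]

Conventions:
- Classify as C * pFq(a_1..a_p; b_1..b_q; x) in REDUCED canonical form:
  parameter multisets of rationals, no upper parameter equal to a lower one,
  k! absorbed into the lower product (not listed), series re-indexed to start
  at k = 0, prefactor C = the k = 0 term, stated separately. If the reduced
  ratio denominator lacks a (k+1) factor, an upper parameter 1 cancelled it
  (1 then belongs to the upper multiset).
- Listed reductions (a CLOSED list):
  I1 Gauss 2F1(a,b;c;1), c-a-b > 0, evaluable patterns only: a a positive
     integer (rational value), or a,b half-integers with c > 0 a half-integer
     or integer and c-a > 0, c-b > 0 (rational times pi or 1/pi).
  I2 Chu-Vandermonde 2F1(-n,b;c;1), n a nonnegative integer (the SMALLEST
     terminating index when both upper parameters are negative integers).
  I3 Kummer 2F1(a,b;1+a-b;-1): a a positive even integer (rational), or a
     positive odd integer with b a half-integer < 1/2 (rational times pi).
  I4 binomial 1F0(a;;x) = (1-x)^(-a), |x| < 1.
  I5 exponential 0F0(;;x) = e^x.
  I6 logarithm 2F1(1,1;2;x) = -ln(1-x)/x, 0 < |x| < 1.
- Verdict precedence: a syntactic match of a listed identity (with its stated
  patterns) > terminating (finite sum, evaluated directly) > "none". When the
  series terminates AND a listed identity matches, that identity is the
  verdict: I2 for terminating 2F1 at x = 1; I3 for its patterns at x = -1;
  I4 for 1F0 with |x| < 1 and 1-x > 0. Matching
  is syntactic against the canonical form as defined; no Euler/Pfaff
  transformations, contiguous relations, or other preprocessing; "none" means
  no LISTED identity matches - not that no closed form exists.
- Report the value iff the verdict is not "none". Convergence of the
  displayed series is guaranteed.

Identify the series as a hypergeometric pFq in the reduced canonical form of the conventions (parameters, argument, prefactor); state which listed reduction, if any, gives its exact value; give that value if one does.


At argument 1/3: a 2F2 with upper {-7, 1/5}, lower {5/4, 5/4}, scaled by C = -6/5. Verdict: terminating (-7 upstairs). 8 nonzero terms in all; added directly. Value: -95055304139002542335426/103626586147357177734375.

Key step: t_0 being -6/5, striking the common factor k + 1/2 reduces the term (prefactor -6/5).
Step ratio: r(k) = (1/3) * (k-7) (k+1/5) / [(k+5/4) (k+5/4) (k+1)] - poly over poly, x = (1/3) from leading terms; C = -6/5 at k = 0.


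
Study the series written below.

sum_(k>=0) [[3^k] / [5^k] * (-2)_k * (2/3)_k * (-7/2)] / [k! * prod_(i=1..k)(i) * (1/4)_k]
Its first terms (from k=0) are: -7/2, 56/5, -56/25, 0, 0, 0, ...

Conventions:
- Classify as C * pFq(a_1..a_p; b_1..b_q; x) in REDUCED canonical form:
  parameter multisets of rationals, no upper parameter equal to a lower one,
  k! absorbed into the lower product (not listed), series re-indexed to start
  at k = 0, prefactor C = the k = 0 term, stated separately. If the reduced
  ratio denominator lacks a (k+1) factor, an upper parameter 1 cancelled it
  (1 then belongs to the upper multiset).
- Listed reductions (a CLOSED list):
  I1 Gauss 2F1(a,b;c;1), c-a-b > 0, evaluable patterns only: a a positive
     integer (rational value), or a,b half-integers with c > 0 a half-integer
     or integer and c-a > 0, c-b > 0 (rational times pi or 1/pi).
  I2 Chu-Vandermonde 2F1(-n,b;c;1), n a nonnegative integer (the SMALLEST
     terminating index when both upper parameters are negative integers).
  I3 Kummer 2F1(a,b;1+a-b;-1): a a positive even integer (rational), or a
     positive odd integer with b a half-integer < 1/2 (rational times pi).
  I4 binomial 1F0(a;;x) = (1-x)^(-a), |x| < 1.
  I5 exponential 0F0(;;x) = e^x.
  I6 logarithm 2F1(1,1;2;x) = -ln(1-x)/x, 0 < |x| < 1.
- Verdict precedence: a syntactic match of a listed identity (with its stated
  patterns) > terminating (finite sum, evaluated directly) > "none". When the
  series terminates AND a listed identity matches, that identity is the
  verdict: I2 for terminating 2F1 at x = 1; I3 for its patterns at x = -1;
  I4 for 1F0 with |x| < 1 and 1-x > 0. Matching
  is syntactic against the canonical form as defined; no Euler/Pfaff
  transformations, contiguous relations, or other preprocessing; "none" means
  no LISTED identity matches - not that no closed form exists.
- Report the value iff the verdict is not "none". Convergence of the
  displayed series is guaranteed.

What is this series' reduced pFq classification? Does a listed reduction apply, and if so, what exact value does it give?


Classification (C = -7/2): 2F2 with upper {-2, 2/3}, lower {1/4, 1}, argument x = 3/5. Verdict: terminating (-2 upstairs). 3 nonzero terms in all; added directly. Hence: 273/50.

Key observation: t_0 being -7/2, the two geometric factors (prefactor -7/2) combine into one argument.
Step ratio: r(k) = (3/5) * (k-2) (k+2/3) / [(k+1/4) (k+1) (k+1)] - rational in k. x = (3/5); t_0 = -7/2; negate the roots.


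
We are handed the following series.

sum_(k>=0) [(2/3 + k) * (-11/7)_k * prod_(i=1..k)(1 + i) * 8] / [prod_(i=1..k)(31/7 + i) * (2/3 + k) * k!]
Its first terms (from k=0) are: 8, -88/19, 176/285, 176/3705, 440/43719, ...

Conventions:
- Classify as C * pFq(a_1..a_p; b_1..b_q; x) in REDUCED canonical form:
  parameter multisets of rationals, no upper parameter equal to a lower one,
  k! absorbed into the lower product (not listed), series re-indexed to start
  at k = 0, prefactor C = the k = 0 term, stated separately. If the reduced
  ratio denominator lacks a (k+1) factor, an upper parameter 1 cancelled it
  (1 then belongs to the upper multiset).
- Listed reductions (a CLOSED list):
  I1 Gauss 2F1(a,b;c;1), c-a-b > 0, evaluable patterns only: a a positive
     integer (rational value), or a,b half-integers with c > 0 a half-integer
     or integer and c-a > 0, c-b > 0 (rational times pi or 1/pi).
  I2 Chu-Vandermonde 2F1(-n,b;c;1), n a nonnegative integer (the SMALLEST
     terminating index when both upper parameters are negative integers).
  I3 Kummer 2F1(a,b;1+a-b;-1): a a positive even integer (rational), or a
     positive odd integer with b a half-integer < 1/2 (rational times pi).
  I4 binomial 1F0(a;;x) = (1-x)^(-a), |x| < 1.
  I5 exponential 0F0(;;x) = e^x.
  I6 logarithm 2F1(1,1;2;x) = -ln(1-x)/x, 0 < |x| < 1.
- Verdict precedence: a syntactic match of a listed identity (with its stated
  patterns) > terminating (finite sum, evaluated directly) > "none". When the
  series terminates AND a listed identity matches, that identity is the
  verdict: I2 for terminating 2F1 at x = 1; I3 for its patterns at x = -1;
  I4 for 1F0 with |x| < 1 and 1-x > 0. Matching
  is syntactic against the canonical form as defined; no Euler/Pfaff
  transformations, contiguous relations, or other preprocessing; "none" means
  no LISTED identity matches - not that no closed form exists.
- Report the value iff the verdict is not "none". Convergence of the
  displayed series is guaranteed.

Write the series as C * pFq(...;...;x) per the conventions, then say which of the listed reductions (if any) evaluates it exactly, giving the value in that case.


At argument 1: a 2F1 with upper {-11/7, 2}, lower {38/7}, scaled by C = 8. Verdict: Gauss (I1, integer-parameter pattern) matches (x = 1: the Gamma ratio telescopes since c-a-b = 5 > 0 and a = 2 in Z>0). Sum: 992/245.

The tell: x = 1 and the lower running product (prefactor 8) is a rising factorial.
Ratio: r(k) = 1 * (k-11/7) (k+2) / [(k+38/7) (k+1)] - rational; roots negated = parameters, x = 1, C = 8.


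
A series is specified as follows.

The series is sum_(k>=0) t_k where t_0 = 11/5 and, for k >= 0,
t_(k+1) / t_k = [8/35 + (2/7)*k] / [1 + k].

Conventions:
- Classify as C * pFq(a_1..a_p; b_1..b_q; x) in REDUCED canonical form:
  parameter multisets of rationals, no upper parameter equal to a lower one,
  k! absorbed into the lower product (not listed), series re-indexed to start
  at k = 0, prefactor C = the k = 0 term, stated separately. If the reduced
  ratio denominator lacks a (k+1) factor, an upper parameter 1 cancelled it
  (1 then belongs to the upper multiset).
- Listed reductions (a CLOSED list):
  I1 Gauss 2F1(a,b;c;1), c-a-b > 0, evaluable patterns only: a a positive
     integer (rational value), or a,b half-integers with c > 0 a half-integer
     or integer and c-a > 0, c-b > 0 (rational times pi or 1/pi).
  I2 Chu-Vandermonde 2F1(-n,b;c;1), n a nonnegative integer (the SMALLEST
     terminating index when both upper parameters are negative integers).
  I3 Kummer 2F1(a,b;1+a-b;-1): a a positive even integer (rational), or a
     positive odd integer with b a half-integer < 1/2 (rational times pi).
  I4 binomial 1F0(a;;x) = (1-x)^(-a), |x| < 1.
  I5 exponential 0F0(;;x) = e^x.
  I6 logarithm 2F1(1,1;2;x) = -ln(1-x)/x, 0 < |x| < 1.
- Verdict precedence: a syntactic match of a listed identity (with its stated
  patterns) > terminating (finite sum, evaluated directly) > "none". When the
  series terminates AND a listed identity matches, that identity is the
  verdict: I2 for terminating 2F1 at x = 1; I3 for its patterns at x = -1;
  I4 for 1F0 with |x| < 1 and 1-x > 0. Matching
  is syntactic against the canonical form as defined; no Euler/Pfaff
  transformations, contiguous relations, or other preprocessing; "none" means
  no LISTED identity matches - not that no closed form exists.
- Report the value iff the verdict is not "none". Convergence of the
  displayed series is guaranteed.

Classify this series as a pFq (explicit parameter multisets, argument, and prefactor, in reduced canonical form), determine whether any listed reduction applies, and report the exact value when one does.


Canonical form: C = 11/5 times 1F0 with upper {4/5}, lower {-}, x = 2/7. Verdict (x = 2/7): the I4 binomial reduction applies (the 1F0 binomial series: exponent -4/5, x = 2/7). Value: (11/5) * (5/7)^(-4/5).

First insight: t_0 being 11/5, roots of the ratio polynomials (C = 11/5) are the negated parameters.
Ratio: r(k) = (2/7) * (k+4/5) / [(k+1)] - rational in k, leading ratio (2/7); with t_0 = 11/5, classification follows.
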